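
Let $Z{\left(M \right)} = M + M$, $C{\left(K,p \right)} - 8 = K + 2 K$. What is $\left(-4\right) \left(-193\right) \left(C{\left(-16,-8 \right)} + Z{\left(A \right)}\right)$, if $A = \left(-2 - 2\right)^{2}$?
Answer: $-6176$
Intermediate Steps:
$C{\left(K,p \right)} = 8 + 3 K$ ($C{\left(K,p \right)} = 8 + \left(K + 2 K\right) = 8 + 3 K$)
$A = 16$ ($A = \left(-4\right)^{2} = 16$)
$Z{\left(M \right)} = 2 M$
$\left(-4\right) \left(-193\right) \left(C{\left(-16,-8 \right)} + Z{\left(A \right)}\right) = \left(-4\right) \left(-193\right) \left(\left(8 + 3 \left(-16\right)\right) + 2 \cdot 16\right) = 772 \left(\left(8 - 48\right) + 32\right) = 772 \left(-40 + 32\right) = 772 \left(-8\right) = -6176$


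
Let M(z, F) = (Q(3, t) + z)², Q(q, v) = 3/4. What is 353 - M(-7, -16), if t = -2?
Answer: 5023/16 ≈ 313.94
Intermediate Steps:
Q(q, v) = ¾ (Q(q, v) = 3*(¼) = ¾)
M(z, F) = (¾ + z)²
353 - M(-7, -16) = 353 - (3 + 4*(-7))²/16 = 353 - (3 - 28)²/16 = 353 - (-25)²/16 = 353 - 625/16 = 5023/16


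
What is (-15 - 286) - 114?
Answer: -415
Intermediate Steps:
(-15 - 286) - 114 = -301 - 114 = -415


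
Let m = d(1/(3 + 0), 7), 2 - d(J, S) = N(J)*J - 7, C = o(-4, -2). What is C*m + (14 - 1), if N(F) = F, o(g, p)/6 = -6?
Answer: -307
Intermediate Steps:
o(g, p) = -36 (o(g, p) = 6*(-6) = -36)
C = -36
d(J, S) = 9 - J**2 (d(J, S) = 2 - (J*J - 7) = 2 - (J**2 - 7) = 2 - (-7 + J**2) = 2 + (7 - J**2) = 9 - J**2)
m = 80/9 (m = 9 - (1/(3 + 0))**2 = 9 - (1/3)**2 = 9 - 1*1/9 = 9 - 1/9 = 80/9 ≈ 8.8889)
C*m + (14 - 1) = -36*80/9 + (14 - 1) = -320 + 13 = -307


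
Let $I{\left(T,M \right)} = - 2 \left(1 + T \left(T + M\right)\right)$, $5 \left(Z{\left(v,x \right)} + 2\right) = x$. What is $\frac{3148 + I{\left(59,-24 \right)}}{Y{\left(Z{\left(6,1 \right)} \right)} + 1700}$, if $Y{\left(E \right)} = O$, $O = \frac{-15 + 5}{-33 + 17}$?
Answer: $- \frac{2624}{4535} \approx -0.57861$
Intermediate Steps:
$Z{\left(v,x \right)} = -2 + \frac{x}{5}$
$O = \frac{5}{8}$ ($O = - \frac{10}{-16} = \left(-10\right) \left(- \frac{1}{16}\right) = \frac{5}{8} \approx 0.625$)
$I{\left(T,M \right)} = -2 - 2 T \left(M + T\right)$ ($I{\left(T,M \right)} = - 2 \left(1 + T \left(M + T\right)\right) = -2 - 2 T \left(M + T\right)$)
$Y{\left(E \right)} = \frac{5}{8}$
$\frac{3148 + I{\left(59,-24 \right)}}{Y{\left(Z{\left(6,1 \right)} \right)} + 1700} = \frac{3148 - \left(2 - 2832 + 6962\right)}{\frac{5}{8} + 1700} = \frac{3148 - 4132}{\frac{13605}{8}} = \left(3148 - 4132\right) \frac{8}{13605} = \left(-984\right) \frac{8}{13605} = - \frac{2624}{4535}$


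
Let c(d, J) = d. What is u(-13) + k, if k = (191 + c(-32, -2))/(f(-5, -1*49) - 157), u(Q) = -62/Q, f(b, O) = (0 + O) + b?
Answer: 11015/2743 ≈ 4.0157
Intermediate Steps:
f(b, O) = O + b
k = -159/211 (k = (191 - 32)/((-1*49 - 5) - 157) = 159/((-49 - 5) - 157) = 159/(-54 - 157) = 159/(-211) = 159*(-1/211) = -159/211 ≈ -0.75355)
u(-13) + k = -62/(-13) - 159/211 = -62*(-1/13) - 159/211 = 62/13 - 159/211 = 11015/2743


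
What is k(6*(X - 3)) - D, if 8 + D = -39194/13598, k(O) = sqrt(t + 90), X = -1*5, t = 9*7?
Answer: 73989/6799 + 3*sqrt(17) ≈ 23.252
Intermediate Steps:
t = 63
X = -5
k(O) = 3*sqrt(17) (k(O) = sqrt(63 + 90) = sqrt(153) = 3*sqrt(17))
D = -73989/6799 (D = -8 - 39194/13598 = -8 - 39194*1/13598 = -8 - 19597/6799 = -73989/6799 ≈ -10.882)
k(6*(X - 3)) - D = 3*sqrt(17) - 1*(-73989/6799) = 3*sqrt(17) + 73989/6799 = 73989/6799 + 3*sqrt(17)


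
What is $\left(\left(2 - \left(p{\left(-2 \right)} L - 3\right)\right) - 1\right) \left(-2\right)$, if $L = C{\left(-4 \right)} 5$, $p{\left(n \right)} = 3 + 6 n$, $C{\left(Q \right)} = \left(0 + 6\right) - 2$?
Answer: $-368$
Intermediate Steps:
$C{\left(Q \right)} = 4$ ($C{\left(Q \right)} = 6 - 2 = 4$)
$L = 20$ ($L = 4 \cdot 5 = 20$)
$\left(\left(2 - \left(p{\left(-2 \right)} L - 3\right)\right) - 1\right) \left(-2\right) = \left(\left(2 - \left(\left(3 + 6 \left(-2\right)\right) 20 - 3\right)\right) - 1\right) \left(-2\right) = \left(\left(2 - \left(\left(3 - 12\right) 20 - 3\right)\right) - 1\right) \left(-2\right) = \left(\left(2 - \left(\left(-9\right) 20 - 3\right)\right) - 1\right) \left(-2\right) = \left(\left(2 - \left(-180 - 3\right)\right) - 1\right) \left(-2\right) = \left(\left(2 - -183\right) - 1\right) \left(-2\right) = \left(\left(2 + 183\right) - 1\right) \left(-2\right) = \left(185 - 1\right) \left(-2\right) = 184 \left(-2\right) = -368$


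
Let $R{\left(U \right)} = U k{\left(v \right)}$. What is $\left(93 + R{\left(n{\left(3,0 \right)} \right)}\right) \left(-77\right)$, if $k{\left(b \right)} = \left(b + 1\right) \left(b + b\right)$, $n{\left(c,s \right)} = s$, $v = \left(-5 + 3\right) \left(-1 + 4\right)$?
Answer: $-7161$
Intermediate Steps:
$v = -6$ ($v = \left(-2\right) 3 = -6$)
$k{\left(b \right)} = 2 b \left(1 + b\right)$ ($k{\left(b \right)} = \left(1 + b\right) 2 b = 2 b \left(1 + b\right)$)
$R{\left(U \right)} = 60 U$ ($R{\left(U \right)} = U 2 \left(-6\right) \left(1 - 6\right) = U 2 \left(-6\right) \left(-5\right) = U 60 = 60 U$)
$\left(93 + R{\left(n{\left(3,0 \right)} \right)}\right) \left(-77\right) = \left(93 + 60 \cdot 0\right) \left(-77\right) = \left(93 + 0\right) \left(-77\right) = 93 \left(-77\right) = -7161$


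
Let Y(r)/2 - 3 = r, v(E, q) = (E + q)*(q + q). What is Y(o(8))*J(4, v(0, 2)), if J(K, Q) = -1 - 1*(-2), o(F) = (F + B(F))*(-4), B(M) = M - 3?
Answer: -98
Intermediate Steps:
B(M) = -3 + M
v(E, q) = 2*q*(E + q) (v(E, q) = (E + q)*(2*q) = 2*q*(E + q))
o(F) = 12 - 8*F (o(F) = (F + (-3 + F))*(-4) = (-3 + 2*F)*(-4) = 12 - 8*F)
Y(r) = 6 + 2*r
J(K, Q) = 1 (J(K, Q) = -1 + 2 = 1)
Y(o(8))*J(4, v(0, 2)) = (6 + 2*(12 - 8*8))*1 = (6 + 2*(12 - 64))*1 = (6 + 2*(-52))*1 = (6 - 104)*1 = -98*1 = -98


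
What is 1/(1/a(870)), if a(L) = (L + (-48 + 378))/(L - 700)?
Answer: 120/17 ≈ 7.0588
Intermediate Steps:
a(L) = (330 + L)/(-700 + L) (a(L) = (L + 330)/(-700 + L) = (330 + L)/(-700 + L))
1/(1/a(870)) = 1/(1/((330 + 870)/(-700 + 870))) = 1/(1/(1200/170)) = 1/(1/((1/170)*1200)) = 1/(1/(120/17)) = 1/(17/120) = 120/17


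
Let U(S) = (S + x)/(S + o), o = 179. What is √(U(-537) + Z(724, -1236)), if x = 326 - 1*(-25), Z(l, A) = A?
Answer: I*√39586029/179 ≈ 35.149*I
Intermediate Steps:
x = 351 (x = 326 + 25 = 351)
U(S) = (351 + S)/(179 + S) (U(S) = (S + 351)/(S + 179) = (351 + S)/(179 + S))
√(U(-537) + Z(724, -1236)) = √((351 - 537)/(179 - 537) - 1236) = √(-186/(-358) - 1236) = √(-1/358*(-186) - 1236) = √(93/179 - 1236) = √(-221151/179) = I*√39586029/179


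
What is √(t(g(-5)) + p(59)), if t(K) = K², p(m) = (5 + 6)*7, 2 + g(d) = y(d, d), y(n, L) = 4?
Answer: 9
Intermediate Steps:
g(d) = 2 (g(d) = -2 + 4 = 2)
p(m) = 77 (p(m) = 11*7 = 77)
√(t(g(-5)) + p(59)) = √(2² + 77) = √(4 + 77) = √81 = 9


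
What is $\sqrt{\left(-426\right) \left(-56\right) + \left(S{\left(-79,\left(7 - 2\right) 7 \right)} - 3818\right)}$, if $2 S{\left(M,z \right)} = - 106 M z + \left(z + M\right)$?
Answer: $\sqrt{166561} \approx 408.12$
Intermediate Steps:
$S{\left(M,z \right)} = \frac{M}{2} + \frac{z}{2} - 53 M z$ ($S{\left(M,z \right)} = \frac{- 106 M z + \left(z + M\right)}{2} = \frac{- 106 M z + \left(M + z\right)}{2} = \frac{M + z - 106 M z}{2} = \frac{M}{2} + \frac{z}{2} - 53 M z$)
$\sqrt{\left(-426\right) \left(-56\right) + \left(S{\left(-79,\left(7 - 2\right) 7 \right)} - 3818\right)} = \sqrt{\left(-426\right) \left(-56\right) - \left(\frac{7715}{2} - \frac{8375}{2} \left(7 - 2\right) 7\right)} = \sqrt{23856 - \left(\frac{7715}{2} - \frac{41875}{2} \cdot 7\right)} = \sqrt{23856 - -142705} = \sqrt{23856 + \left(\left(- \frac{79}{2} + \frac{35}{2} + 146545\right) - 3818\right)} = \sqrt{23856 + \left(146523 - 3818\right)} = \sqrt{23856 + 142705} = \sqrt{166561}$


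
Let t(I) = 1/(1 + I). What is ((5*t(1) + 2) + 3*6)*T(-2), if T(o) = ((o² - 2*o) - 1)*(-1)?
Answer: -315/2 ≈ -157.50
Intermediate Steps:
T(o) = 1 - o² + 2*o (T(o) = (-1 + o² - 2*o)*(-1) = 1 - o² + 2*o)
((5*t(1) + 2) + 3*6)*T(-2) = ((5/(1 + 1) + 2) + 3*6)*(1 - 1*(-2)² + 2*(-2)) = ((5/2 + 2) + 18)*(1 - 1*4 - 4) = ((5*(½) + 2) + 18)*(1 - 4 - 4) = ((5/2 + 2) + 18)*(-7) = (9/2 + 18)*(-7) = (45/2)*(-7) = -315/2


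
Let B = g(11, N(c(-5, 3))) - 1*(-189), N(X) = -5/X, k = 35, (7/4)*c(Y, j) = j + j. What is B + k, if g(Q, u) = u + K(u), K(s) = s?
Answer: 2653/12 ≈ 221.08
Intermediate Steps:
c(Y, j) = 8*j/7 (c(Y, j) = 4*(j + j)/7 = 4*(2*j)/7 = 8*j/7)
g(Q, u) = 2*u (g(Q, u) = u + u = 2*u)
B = 2233/12 (B = 2*(-5/((8/7)*3)) - 1*(-189) = 2*(-5/24/7) + 189 = 2*(-5*7/24) + 189 = 2*(-35/24) + 189 = -35/12 + 189 = 2233/12 ≈ 186.08)
B + k = 2233/12 + 35 = 2653/12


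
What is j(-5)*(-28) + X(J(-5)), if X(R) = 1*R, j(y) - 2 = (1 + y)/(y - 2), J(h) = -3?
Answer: -75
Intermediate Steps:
j(y) = 2 + (1 + y)/(-2 + y) (j(y) = 2 + (1 + y)/(y - 2) = 2 + (1 + y)/(-2 + y))
X(R) = R
j(-5)*(-28) + X(J(-5)) = (3*(-1 - 5)/(-2 - 5))*(-28) - 3 = (3*(-6)/(-7))*(-28) - 3 = (3*(-1/7)*(-6))*(-28) - 3 = (18/7)*(-28) - 3 = -72 - 3 = -75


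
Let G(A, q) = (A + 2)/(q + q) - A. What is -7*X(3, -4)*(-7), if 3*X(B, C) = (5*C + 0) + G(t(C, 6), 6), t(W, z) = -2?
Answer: -294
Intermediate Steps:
G(A, q) = -A + (2 + A)/(2*q) (G(A, q) = (2 + A)/((2*q)) - A = (2 + A)*(1/(2*q)) - A = (2 + A)/(2*q) - A = -A + (2 + A)/(2*q))
X(B, C) = 2/3 + 5*C/3 (X(B, C) = ((5*C + 0) + (1 + (1/2)*(-2) - 1*(-2)*6)/6)/3 = (5*C + (1 - 1 + 12)/6)/3 = (5*C + (1/6)*12)/3 = (5*C + 2)/3 = (2 + 5*C)/3 = 2/3 + 5*C/3)
-7*X(3, -4)*(-7) = -7*(2/3 + (5/3)*(-4))*(-7) = -7*(2/3 - 20/3)*(-7) = -7*(-6)*(-7) = 42*(-7) = -294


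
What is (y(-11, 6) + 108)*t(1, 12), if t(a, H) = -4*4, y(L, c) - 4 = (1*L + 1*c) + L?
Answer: -1536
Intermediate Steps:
y(L, c) = 4 + c + 2*L (y(L, c) = 4 + ((1*L + 1*c) + L) = 4 + ((L + c) + L) = 4 + (c + 2*L) = 4 + c + 2*L)
t(a, H) = -16
(y(-11, 6) + 108)*t(1, 12) = ((4 + 6 + 2*(-11)) + 108)*(-16) = ((4 + 6 - 22) + 108)*(-16) = (-12 + 108)*(-16) = 96*(-16) = -1536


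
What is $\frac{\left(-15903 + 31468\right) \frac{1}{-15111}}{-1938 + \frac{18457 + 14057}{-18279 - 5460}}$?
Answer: $\frac{11196895}{21081537432} \approx 0.00053112$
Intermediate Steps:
$\frac{\left(-15903 + 31468\right) \frac{1}{-15111}}{-1938 + \frac{18457 + 14057}{-18279 - 5460}} = \frac{15565 \left(- \frac{1}{15111}\right)}{-1938 + \frac{32514}{-23739}} = - \frac{15565}{15111 \left(-1938 + 32514 \left(- \frac{1}{23739}\right)\right)} = - \frac{15565}{15111 \left(-1938 - \frac{10838}{7913}\right)} = - \frac{15565}{15111 \left(- \frac{15346232}{7913}\right)} = \left(- \frac{15565}{15111}\right) \left(- \frac{7913}{15346232}\right) = \frac{11196895}{21081537432}$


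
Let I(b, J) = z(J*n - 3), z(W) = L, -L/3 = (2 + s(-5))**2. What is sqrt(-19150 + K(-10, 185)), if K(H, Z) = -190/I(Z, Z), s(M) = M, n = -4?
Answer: 2*I*sqrt(387645)/9 ≈ 138.36*I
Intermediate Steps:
L = -27 (L = -3*(2 - 5)**2 = -3*(-3)**2 = -3*9 = -27)
z(W) = -27
I(b, J) = -27
K(H, Z) = 190/27 (K(H, Z) = -190/(-27) = -190*(-1/27) = 190/27)
sqrt(-19150 + K(-10, 185)) = sqrt(-19150 + 190/27) = sqrt(-516860/27) = 2*I*sqrt(387645)/9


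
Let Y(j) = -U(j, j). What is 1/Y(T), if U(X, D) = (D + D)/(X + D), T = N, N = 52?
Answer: -1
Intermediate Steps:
T = 52
U(X, D) = 2*D/(D + X) (U(X, D) = (2*D)/(D + X) = 2*D/(D + X))
Y(j) = -1 (Y(j) = -2*j/(j + j) = -2*j/(2*j) = -2*j*1/(2*j) = -1*1 = -1)
1/Y(T) = 1/(-1) = -1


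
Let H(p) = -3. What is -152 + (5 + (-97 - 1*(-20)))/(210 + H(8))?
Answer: -3504/23 ≈ -152.35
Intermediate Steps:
-152 + (5 + (-97 - 1*(-20)))/(210 + H(8)) = -152 + (5 + (-97 - 1*(-20)))/(210 - 3) = -152 + (5 + (-97 + 20))/207 = -152 + (5 - 77)*(1/207) = -152 - 72*1/207 = -152 - 8/23 = -3504/23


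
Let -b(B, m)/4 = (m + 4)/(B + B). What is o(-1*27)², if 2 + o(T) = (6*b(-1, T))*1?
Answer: 77284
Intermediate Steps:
b(B, m) = -2*(4 + m)/B (b(B, m) = -4*(m + 4)/(B + B) = -4*(4 + m)/(2*B) = -4*(4 + m)*1/(2*B) = -2*(4 + m)/B)
o(T) = 46 + 12*T (o(T) = -2 + (6*(2*(-4 - T)/(-1)))*1 = -2 + (6*(2*(-1)*(-4 - T)))*1 = -2 + (6*(8 + 2*T))*1 = -2 + (48 + 12*T)*1 = -2 + (48 + 12*T) = 46 + 12*T)
o(-1*27)² = (46 + 12*(-1*27))² = (46 + 12*(-27))² = (46 - 324)² = (-278)² = 77284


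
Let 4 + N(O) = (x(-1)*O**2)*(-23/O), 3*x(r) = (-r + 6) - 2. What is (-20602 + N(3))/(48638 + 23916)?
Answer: -20721/72554 ≈ -0.28559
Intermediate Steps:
x(r) = 4/3 - r/3 (x(r) = ((-r + 6) - 2)/3 = ((6 - r) - 2)/3 = (4 - r)/3 = 4/3 - r/3)
N(O) = -4 - 115*O/3 (N(O) = -4 + ((4/3 - 1/3*(-1))*O**2)*(-23/O) = -4 + ((4/3 + 1/3)*O**2)*(-23/O) = -4 + (5*O**2/3)*(-23/O) = -4 - 115*O/3)
(-20602 + N(3))/(48638 + 23916) = (-20602 + (-4 - 115/3*3))/(48638 + 23916) = (-20602 + (-4 - 115))/72554 = (-20602 - 119)*(1/72554) = -20721*1/72554 = -20721/72554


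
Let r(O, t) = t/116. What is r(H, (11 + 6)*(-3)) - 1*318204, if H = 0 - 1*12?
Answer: -36911715/116 ≈ -3.1820e+5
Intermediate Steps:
H = -12 (H = 0 - 12 = -12)
r(O, t) = t/116 (r(O, t) = t*(1/116) = t/116)
r(H, (11 + 6)*(-3)) - 1*318204 = ((11 + 6)*(-3))/116 - 1*318204 = (17*(-3))/116 - 318204 = (1/116)*(-51) - 318204 = -51/116 - 318204 = -36911715/116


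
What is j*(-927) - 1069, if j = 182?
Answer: -169783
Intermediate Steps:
j*(-927) - 1069 = 182*(-927) - 1069 = -168714 - 1069 = -169783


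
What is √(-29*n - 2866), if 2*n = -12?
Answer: 2*I*√673 ≈ 51.884*I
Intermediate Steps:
n = -6 (n = (½)*(-12) = -6)
√(-29*n - 2866) = √(-29*(-6) - 2866) = √(174 - 2866) = √(-2692) = 2*I*√673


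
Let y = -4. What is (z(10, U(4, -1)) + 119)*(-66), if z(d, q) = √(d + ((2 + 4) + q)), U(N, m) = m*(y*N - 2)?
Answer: -7854 - 66*√34 ≈ -8238.8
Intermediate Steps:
U(N, m) = m*(-2 - 4*N) (U(N, m) = m*(-4*N - 2) = m*(-2 - 4*N))
z(d, q) = √(6 + d + q) (z(d, q) = √(d + (6 + q)) = √(6 + d + q))
(z(10, U(4, -1)) + 119)*(-66) = (√(6 + 10 + 2*(-1)*(-1 - 2*4)) + 119)*(-66) = (√(6 + 10 + 2*(-1)*(-1 - 8)) + 119)*(-66) = (√(6 + 10 + 2*(-1)*(-9)) + 119)*(-66) = (√(6 + 10 + 18) + 119)*(-66) = (√34 + 119)*(-66) = (119 + √34)*(-66) = -7854 - 66*√34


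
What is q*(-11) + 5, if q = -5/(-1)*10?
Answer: -545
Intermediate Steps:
q = 50 (q = -5*(-1)*10 = 5*10 = 50)
q*(-11) + 5 = 50*(-11) + 5 = -550 + 5 = -545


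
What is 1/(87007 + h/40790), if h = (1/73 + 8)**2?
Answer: 43473982/3782540820319 ≈ 1.1493e-5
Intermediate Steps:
h = 342225/5329 (h = (1/73 + 8)**2 = (585/73)**2 = 342225/5329 ≈ 64.219)
1/(87007 + h/40790) = 1/(87007 + (342225/5329)/40790) = 1/(87007 + (342225/5329)*(1/40790)) = 1/(87007 + 68445/43473982) = 1/(3782540820319/43473982) = 43473982/3782540820319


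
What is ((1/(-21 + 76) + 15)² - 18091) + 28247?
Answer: 31404176/3025 ≈ 10382.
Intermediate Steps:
((1/(-21 + 76) + 15)² - 18091) + 28247 = ((1/55 + 15)² - 18091) + 28247 = ((826/55)² - 18091) + 28247 = (682276/3025 - 18091) + 28247 = -54042999/3025 + 28247 = 31404176/3025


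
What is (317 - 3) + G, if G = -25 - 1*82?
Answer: 207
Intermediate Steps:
G = -107 (G = -25 - 82 = -107)
(317 - 3) + G = (317 - 3) - 107 = 314 - 107 = 207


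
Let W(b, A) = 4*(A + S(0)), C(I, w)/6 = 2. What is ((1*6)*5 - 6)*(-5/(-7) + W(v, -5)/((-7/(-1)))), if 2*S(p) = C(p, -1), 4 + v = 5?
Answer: 216/7 ≈ 30.857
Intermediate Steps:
v = 1 (v = -4 + 5 = 1)
C(I, w) = 12 (C(I, w) = 6*2 = 12)
S(p) = 6 (S(p) = (1/2)*12 = 6)
W(b, A) = 24 + 4*A (W(b, A) = 4*(A + 6) = 4*(6 + A) = 24 + 4*A)
((1*6)*5 - 6)*(-5/(-7) + W(v, -5)/((-7/(-1)))) = ((1*6)*5 - 6)*(-5/(-7) + (24 + 4*(-5))/((-7/(-1)))) = (6*5 - 6)*(-5*(-1/7) + (24 - 20)/((-7*(-1)))) = (30 - 6)*(5/7 + 4/7) = 24*(5/7 + 4*(1/7)) = 24*(5/7 + 4/7) = 24*(9/7) = 216/7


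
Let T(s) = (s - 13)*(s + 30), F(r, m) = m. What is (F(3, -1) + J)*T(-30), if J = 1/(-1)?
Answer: 0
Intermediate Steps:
J = -1
T(s) = (-13 + s)*(30 + s)
(F(3, -1) + J)*T(-30) = (-1 - 1)*(-390 + (-30)² + 17*(-30)) = -2*(-390 + 900 - 510) = -2*0 = 0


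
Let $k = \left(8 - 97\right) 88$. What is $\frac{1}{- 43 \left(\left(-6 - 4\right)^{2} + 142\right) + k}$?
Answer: $- \frac{1}{18238} \approx -5.4831 \cdot 10^{-5}$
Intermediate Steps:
$k = -7832$ ($k = \left(-89\right) 88 = -7832$)
$\frac{1}{- 43 \left(\left(-6 - 4\right)^{2} + 142\right) + k} = \frac{1}{- 43 \left(\left(-6 - 4\right)^{2} + 142\right) - 7832} = \frac{1}{- 43 \left(\left(-10\right)^{2} + 142\right) - 7832} = \frac{1}{- 43 \left(100 + 142\right) - 7832} = \frac{1}{\left(-43\right) 242 - 7832} = \frac{1}{-10406 - 7832} = \frac{1}{-18238} = - \frac{1}{18238}$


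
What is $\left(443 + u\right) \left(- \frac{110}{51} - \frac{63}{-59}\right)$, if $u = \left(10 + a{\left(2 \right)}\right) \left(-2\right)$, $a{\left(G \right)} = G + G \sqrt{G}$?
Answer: $- \frac{1373063}{3009} + \frac{13108 \sqrt{2}}{3009} \approx -450.16$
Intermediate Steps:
$a{\left(G \right)} = G + G^{\frac{3}{2}}$
$u = -24 - 4 \sqrt{2}$ ($u = \left(10 + \left(2 + 2^{\frac{3}{2}}\right)\right) \left(-2\right) = \left(10 + \left(2 + 2 \sqrt{2}\right)\right) \left(-2\right) = \left(12 + 2 \sqrt{2}\right) \left(-2\right) = -24 - 4 \sqrt{2} \approx -29.657$)
$\left(443 + u\right) \left(- \frac{110}{51} - \frac{63}{-59}\right) = \left(443 - \left(24 + 4 \sqrt{2}\right)\right) \left(- \frac{110}{51} - \frac{63}{-59}\right) = \left(419 - 4 \sqrt{2}\right) \left(\left(-110\right) \frac{1}{51} - - \frac{63}{59}\right) = \left(419 - 4 \sqrt{2}\right) \left(- \frac{110}{51} + \frac{63}{59}\right) = \left(419 - 4 \sqrt{2}\right) \left(- \frac{3277}{3009}\right) = - \frac{1373063}{3009} + \frac{13108 \sqrt{2}}{3009}$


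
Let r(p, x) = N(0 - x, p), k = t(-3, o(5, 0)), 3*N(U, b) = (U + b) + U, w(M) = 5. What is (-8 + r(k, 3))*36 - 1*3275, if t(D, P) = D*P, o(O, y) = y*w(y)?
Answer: -3635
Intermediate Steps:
N(U, b) = b/3 + 2*U/3 (N(U, b) = ((U + b) + U)/3 = (b + 2*U)/3 = b/3 + 2*U/3)
o(O, y) = 5*y (o(O, y) = y*5 = 5*y)
k = 0 (k = -15*0 = -3*0 = 0)
r(p, x) = -2*x/3 + p/3 (r(p, x) = p/3 + 2*(0 - x)/3 = p/3 + 2*(-x)/3 = p/3 - 2*x/3 = -2*x/3 + p/3)
(-8 + r(k, 3))*36 - 1*3275 = (-8 + (-2/3*3 + (1/3)*0))*36 - 1*3275 = (-8 + (-2 + 0))*36 - 3275 = (-8 - 2)*36 - 3275 = -10*36 - 3275 = -360 - 3275 = -3635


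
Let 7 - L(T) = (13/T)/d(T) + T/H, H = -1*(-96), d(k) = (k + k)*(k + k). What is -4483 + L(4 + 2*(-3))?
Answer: -429655/96 ≈ -4475.6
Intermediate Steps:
d(k) = 4*k² (d(k) = (2*k)*(2*k) = 4*k²)
H = 96
L(T) = 7 - 13/(4*T³) - T/96 (L(T) = 7 - ((13/T)/((4*T²)) + T/96) = 7 - ((13/T)*(1/(4*T²)) + T*(1/96)) = 7 - (13/(4*T³) + T/96) = 7 - (T/96 + 13/(4*T³)) = 7 + (-13/(4*T³) - T/96) = 7 - 13/(4*T³) - T/96)
-4483 + L(4 + 2*(-3)) = -4483 + (7 - 13/(4*(4 + 2*(-3))³) - (4 + 2*(-3))/96) = -4483 + (7 - 13/(4*(4 - 6)³) - (4 - 6)/96) = -4483 + (7 - 13/4/(-2)³ - 1/96*(-2)) = -4483 + (7 - 13/4*(-⅛) + 1/48) = -4483 + (7 + 13/32 + 1/48) = -4483 + 713/96 = -429655/96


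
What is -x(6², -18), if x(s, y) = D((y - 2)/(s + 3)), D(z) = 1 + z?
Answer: -19/39 ≈ -0.48718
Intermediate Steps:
x(s, y) = 1 + (-2 + y)/(3 + s) (x(s, y) = 1 + (y - 2)/(s + 3) = 1 + (-2 + y)/(3 + s))
-x(6², -18) = -(1 + 6² - 18)/(3 + 6²) = -(1 + 36 - 18)/(3 + 36) = -19/39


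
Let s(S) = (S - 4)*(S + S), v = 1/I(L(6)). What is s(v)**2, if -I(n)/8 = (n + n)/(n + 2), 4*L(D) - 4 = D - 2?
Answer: 1089/1024 ≈ 1.0635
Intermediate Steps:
L(D) = 1/2 + D/4 (L(D) = 1 + (D - 2)/4 = 1 + (-2 + D)/4 = 1 + (-1/2 + D/4) = 1/2 + D/4)
I(n) = -16*n/(2 + n) (I(n) = -8*(n + n)/(n + 2) = -8*2*n/(2 + n) = -16*n/(2 + n))
v = -1/8 (v = 1/(-16*(1/2 + (1/4)*6)/(2 + (1/2 + (1/4)*6))) = 1/(-16*(1/2 + 3/2)/(2 + (1/2 + 3/2))) = 1/(-16*2/(2 + 2)) = 1/(-16*2/4) = 1/(-16*2*1/4) = 1/(-8) = -1/8 ≈ -0.12500)
s(S) = 2*S*(-4 + S) (s(S) = (-4 + S)*(2*S) = 2*S*(-4 + S))
s(v)**2 = (2*(-1/8)*(-4 - 1/8))**2 = (2*(-1/8)*(-33/8))**2 = (33/32)**2 = 1089/1024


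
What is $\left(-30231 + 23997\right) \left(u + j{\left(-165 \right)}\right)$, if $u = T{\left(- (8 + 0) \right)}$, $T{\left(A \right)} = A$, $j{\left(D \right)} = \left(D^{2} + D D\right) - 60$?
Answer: $-339017388$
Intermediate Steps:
$j{\left(D \right)} = -60 + 2 D^{2}$ ($j{\left(D \right)} = \left(D^{2} + D^{2}\right) - 60 = 2 D^{2} - 60 = -60 + 2 D^{2}$)
$u = -8$ ($u = - (8 + 0) = \left(-1\right) 8 = -8$)
$\left(-30231 + 23997\right) \left(u + j{\left(-165 \right)}\right) = \left(-30231 + 23997\right) \left(-8 - \left(60 - 2 \left(-165\right)^{2}\right)\right) = - 6234 \left(-8 + \left(-60 + 2 \cdot 27225\right)\right) = - 6234 \left(-8 + \left(-60 + 54450\right)\right) = - 6234 \left(-8 + 54390\right) = \left(-6234\right) 54382 = -339017388$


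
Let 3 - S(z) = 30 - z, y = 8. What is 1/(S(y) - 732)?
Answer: -1/751 ≈ -0.0013316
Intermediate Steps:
S(z) = -27 + z (S(z) = 3 - (30 - z) = 3 + (-30 + z) = -27 + z)
1/(S(y) - 732) = 1/((-27 + 8) - 732) = 1/(-19 - 732) = 1/(-751) = -1/751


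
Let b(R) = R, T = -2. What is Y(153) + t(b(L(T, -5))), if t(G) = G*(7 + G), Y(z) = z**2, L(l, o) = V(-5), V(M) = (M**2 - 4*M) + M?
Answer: 25289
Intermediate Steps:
V(M) = M**2 - 3*M
L(l, o) = 40 (L(l, o) = -5*(-3 - 5) = -5*(-8) = 40)
Y(153) + t(b(L(T, -5))) = 153**2 + 40*(7 + 40) = 23409 + 40*47 = 23409 + 1880 = 25289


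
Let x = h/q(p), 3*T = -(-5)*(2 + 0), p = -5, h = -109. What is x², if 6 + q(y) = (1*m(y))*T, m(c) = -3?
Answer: 11881/256 ≈ 46.410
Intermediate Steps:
T = 10/3 (T = (-(-5)*(2 + 0))/3 = (-(-5)*2)/3 = (-1*(-10))/3 = (⅓)*10 = 10/3 ≈ 3.3333)
q(y) = -16 (q(y) = -6 + (1*(-3))*(10/3) = -6 - 3*10/3 = -6 - 10 = -16)
x = 109/16 (x = -109/(-16) = -109*(-1/16) = 109/16 ≈ 6.8125)
x² = (109/16)² = 11881/256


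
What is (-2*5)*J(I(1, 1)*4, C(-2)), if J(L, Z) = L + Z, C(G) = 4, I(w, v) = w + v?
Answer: -120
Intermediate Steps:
I(w, v) = v + w
(-2*5)*J(I(1, 1)*4, C(-2)) = (-2*5)*((1 + 1)*4 + 4) = -10*(2*4 + 4) = -10*(8 + 4) = -10*12 = -120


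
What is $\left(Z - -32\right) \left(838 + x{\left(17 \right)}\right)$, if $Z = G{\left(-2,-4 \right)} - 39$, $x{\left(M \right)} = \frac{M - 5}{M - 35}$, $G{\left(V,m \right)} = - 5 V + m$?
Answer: $- \frac{2512}{3} \approx -837.33$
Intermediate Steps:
$G{\left(V,m \right)} = m - 5 V$
$x{\left(M \right)} = \frac{-5 + M}{-35 + M}$
$Z = -33$ ($Z = \left(-4 - -10\right) - 39 = \left(-4 + 10\right) - 39 = 6 - 39 = -33$)
$\left(Z - -32\right) \left(838 + x{\left(17 \right)}\right) = \left(-33 - -32\right) \left(838 + \frac{-5 + 17}{-35 + 17}\right) = \left(-33 + 32\right) \left(838 + \frac{1}{-18} \cdot 12\right) = - (838 - \frac{2}{3}) = \left(-1\right) \frac{2512}{3} = - \frac{2512}{3}$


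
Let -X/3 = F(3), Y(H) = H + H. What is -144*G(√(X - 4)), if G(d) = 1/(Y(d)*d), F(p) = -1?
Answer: 72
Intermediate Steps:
Y(H) = 2*H
X = 3 (X = -3*(-1) = 3)
G(d) = 1/(2*d²) (G(d) = 1/(((2*d))*d) = (1/(2*d))/d = 1/(2*d²))
-144*G(√(X - 4)) = -72/(√(3 - 4))² = -72/(√(-1))² = -72/I² = -72*(-1) = -144*(-½) = 72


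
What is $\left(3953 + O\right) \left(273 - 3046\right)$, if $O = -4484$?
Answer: $1472463$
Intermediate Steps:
$\left(3953 + O\right) \left(273 - 3046\right) = \left(3953 - 4484\right) \left(273 - 3046\right) = \left(-531\right) \left(-2773\right) = 1472463$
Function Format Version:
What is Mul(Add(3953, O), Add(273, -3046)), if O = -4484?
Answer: 1472463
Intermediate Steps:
Mul(Add(3953, O), Add(273, -3046)) = Mul(Add(3953, -4484), Add(273, -3046)) = Mul(-531, -2773) = 1472463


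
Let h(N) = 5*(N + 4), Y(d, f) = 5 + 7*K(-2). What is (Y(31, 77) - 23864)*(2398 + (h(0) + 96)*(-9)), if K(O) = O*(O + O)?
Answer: -32229262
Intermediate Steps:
K(O) = 2*O**2 (K(O) = O*(2*O) = 2*O**2)
Y(d, f) = 61 (Y(d, f) = 5 + 7*(2*(-2)**2) = 5 + 7*(2*4) = 5 + 7*8 = 5 + 56 = 61)
h(N) = 20 + 5*N (h(N) = 5*(4 + N) = 20 + 5*N)
(Y(31, 77) - 23864)*(2398 + (h(0) + 96)*(-9)) = (61 - 23864)*(2398 + ((20 + 5*0) + 96)*(-9)) = -23803*(2398 + ((20 + 0) + 96)*(-9)) = -23803*(2398 + (20 + 96)*(-9)) = -23803*(2398 + 116*(-9)) = -23803*(2398 - 1044) = -23803*1354 = -32229262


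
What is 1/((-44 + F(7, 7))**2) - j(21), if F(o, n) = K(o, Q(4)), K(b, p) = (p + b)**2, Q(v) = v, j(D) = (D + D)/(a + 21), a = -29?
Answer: 124513/23716 ≈ 5.2502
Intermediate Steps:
j(D) = -D/4 (j(D) = (D + D)/(-29 + 21) = (2*D)/(-8) = (2*D)*(-1/8) = -D/4)
K(b, p) = (b + p)**2
F(o, n) = (4 + o)**2 (F(o, n) = (o + 4)**2 = (4 + o)**2)
1/((-44 + F(7, 7))**2) - j(21) = 1/((-44 + (4 + 7)**2)**2) - (-1)*21/4 = 1/((-44 + 11**2)**2) - 1*(-21/4) = 1/((-44 + 121)**2) + 21/4 = 1/(77**2) + 21/4 = 1/5929 + 21/4 = 124513/23716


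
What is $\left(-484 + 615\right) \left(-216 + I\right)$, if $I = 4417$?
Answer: $550331$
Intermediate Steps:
$\left(-484 + 615\right) \left(-216 + I\right) = \left(-484 + 615\right) \left(-216 + 4417\right) = 131 \cdot 4201 = 550331$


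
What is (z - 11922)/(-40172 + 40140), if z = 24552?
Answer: -6315/16 ≈ -394.69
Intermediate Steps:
(z - 11922)/(-40172 + 40140) = (24552 - 11922)/(-40172 + 40140) = 12630/(-32) = 12630*(-1/32) = -6315/16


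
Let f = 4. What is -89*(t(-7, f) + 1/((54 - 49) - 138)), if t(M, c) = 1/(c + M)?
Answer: 12104/399 ≈ 30.336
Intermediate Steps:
t(M, c) = 1/(M + c)
-89*(t(-7, f) + 1/((54 - 49) - 138)) = -89*(1/(-7 + 4) + 1/((54 - 49) - 138)) = -89*(1/(-3) + 1/(5 - 138)) = -89*(-⅓ + 1/(-133)) = -89*(-⅓ - 1/133) = -89*(-136/399) = 12104/399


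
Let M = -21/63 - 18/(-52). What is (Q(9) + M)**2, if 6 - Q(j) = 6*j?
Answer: 14010049/6084 ≈ 2302.8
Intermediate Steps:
Q(j) = 6 - 6*j
M = 1/78 (M = -21*1/63 - 18*(-1/52) = -1/3 + 9/26 = 1/78 ≈ 0.012821)
(Q(9) + M)**2 = ((6 - 6*9) + 1/78)**2 = ((6 - 54) + 1/78)**2 = (-48 + 1/78)**2 = (-3743/78)**2 = 14010049/6084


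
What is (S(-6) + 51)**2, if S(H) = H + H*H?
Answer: 6561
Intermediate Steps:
S(H) = H + H**2
(S(-6) + 51)**2 = (-6*(1 - 6) + 51)**2 = (-6*(-5) + 51)**2 = (30 + 51)**2 = 81**2 = 6561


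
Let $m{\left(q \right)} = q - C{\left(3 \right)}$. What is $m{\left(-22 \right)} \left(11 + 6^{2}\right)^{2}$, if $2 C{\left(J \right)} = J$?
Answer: $- \frac{103823}{2} \approx -51912.0$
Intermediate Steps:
$C{\left(J \right)} = \frac{J}{2}$
$m{\left(q \right)} = - \frac{3}{2} + q$ ($m{\left(q \right)} = q - \frac{1}{2} \cdot 3 = q - \frac{3}{2} = - \frac{3}{2} + q$)
$m{\left(-22 \right)} \left(11 + 6^{2}\right)^{2} = \left(- \frac{3}{2} - 22\right) \left(11 + 6^{2}\right)^{2} = - \frac{47 \left(11 + 36\right)^{2}}{2} = - \frac{47 \cdot 47^{2}}{2} = \left(- \frac{47}{2}\right) 2209 = - \frac{103823}{2}$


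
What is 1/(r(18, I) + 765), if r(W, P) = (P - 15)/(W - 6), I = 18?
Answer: 4/3061 ≈ 0.0013068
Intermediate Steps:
r(W, P) = (-15 + P)/(-6 + W)
1/(r(18, I) + 765) = 1/((-15 + 18)/(-6 + 18) + 765) = 1/(3/12 + 765) = 1/((1/12)*3 + 765) = 1/(¼ + 765) = 1/(3061/4) = 4/3061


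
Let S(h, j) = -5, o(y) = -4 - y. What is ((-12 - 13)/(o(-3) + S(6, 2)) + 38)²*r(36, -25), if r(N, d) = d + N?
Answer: 704099/36 ≈ 19558.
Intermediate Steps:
r(N, d) = N + d
((-12 - 13)/(o(-3) + S(6, 2)) + 38)²*r(36, -25) = ((-12 - 13)/((-4 - 1*(-3)) - 5) + 38)²*(36 - 25) = (-25/((-4 + 3) - 5) + 38)²*11 = (-25/(-1 - 5) + 38)²*11 = (-25/(-6) + 38)²*11 = (-25*(-⅙) + 38)²*11 = (25/6 + 38)²*11 = (253/6)²*11 = (64009/36)*11 = 704099/36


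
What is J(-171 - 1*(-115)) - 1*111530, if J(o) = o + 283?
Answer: -111303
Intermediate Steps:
J(o) = 283 + o
J(-171 - 1*(-115)) - 1*111530 = (283 + (-171 - 1*(-115))) - 1*111530 = (283 + (-171 + 115)) - 111530 = (283 - 56) - 111530 = 227 - 111530 = -111303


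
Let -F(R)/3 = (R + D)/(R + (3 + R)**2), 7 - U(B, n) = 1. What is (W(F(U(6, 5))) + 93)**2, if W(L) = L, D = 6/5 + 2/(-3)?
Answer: 1628687449/189225 ≈ 8607.1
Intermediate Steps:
D = 8/15 (D = 6*(1/5) + 2*(-1/3) = 6/5 - 2/3 = 8/15 ≈ 0.53333)
U(B, n) = 6 (U(B, n) = 7 - 1*1 = 7 - 1 = 6)
F(R) = -3*(8/15 + R)/(R + (3 + R)**2) (F(R) = -3*(R + 8/15)/(R + (3 + R)**2) = -3*(8/15 + R)/(R + (3 + R)**2))
(W(F(U(6, 5))) + 93)**2 = ((-8/5 - 3*6)/(6 + (3 + 6)**2) + 93)**2 = ((-8/5 - 18)/(6 + 9**2) + 93)**2 = (-98/5/(6 + 81) + 93)**2 = (-98/5/87 + 93)**2 = ((1/87)*(-98/5) + 93)**2 = (-98/435 + 93)**2 = (40357/435)**2 = 1628687449/189225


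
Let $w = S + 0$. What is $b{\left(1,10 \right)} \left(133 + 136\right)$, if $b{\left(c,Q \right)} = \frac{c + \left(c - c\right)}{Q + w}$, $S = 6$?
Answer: $\frac{269}{16} \approx 16.813$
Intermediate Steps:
$w = 6$ ($w = 6 + 0 = 6$)
$b{\left(c,Q \right)} = \frac{c}{6 + Q}$ ($b{\left(c,Q \right)} = \frac{c + \left(c - c\right)}{Q + 6} = \frac{c + 0}{6 + Q} = \frac{c}{6 + Q}$)
$b{\left(1,10 \right)} \left(133 + 136\right) = 1 \frac{1}{6 + 10} \left(133 + 136\right) = 1 \cdot \frac{1}{16} \cdot 269 = \frac{1}{16} \cdot 269 = \frac{269}{16}$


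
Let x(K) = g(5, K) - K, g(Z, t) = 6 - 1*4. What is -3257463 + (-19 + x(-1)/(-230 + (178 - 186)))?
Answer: -775280719/238 ≈ -3.2575e+6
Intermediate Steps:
g(Z, t) = 2 (g(Z, t) = 6 - 4 = 2)
x(K) = 2 - K
-3257463 + (-19 + x(-1)/(-230 + (178 - 186))) = -3257463 + (-19 + (2 - 1*(-1))/(-230 + (178 - 186))) = -3257463 + (-19 + (2 + 1)/(-230 - 8)) = -3257463 + (-19 + 3/(-238)) = -3257463 + (-19 + 3*(-1/238)) = -3257463 + (-19 - 3/238) = -3257463 - 4525/238 = -775280719/238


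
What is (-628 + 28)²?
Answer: 360000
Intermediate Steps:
(-628 + 28)² = (-600)² = 360000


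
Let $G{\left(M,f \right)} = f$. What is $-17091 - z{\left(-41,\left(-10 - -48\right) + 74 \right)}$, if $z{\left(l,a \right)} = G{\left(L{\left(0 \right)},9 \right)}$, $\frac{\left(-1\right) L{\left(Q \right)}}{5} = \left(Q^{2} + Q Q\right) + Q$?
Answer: $-17100$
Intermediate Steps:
$L{\left(Q \right)} = - 10 Q^{2} - 5 Q$ ($L{\left(Q \right)} = - 5 \left(\left(Q^{2} + Q Q\right) + Q\right) = - 5 \left(\left(Q^{2} + Q^{2}\right) + Q\right) = - 5 \left(2 Q^{2} + Q\right) = - 5 \left(Q + 2 Q^{2}\right) = - 10 Q^{2} - 5 Q$)
$z{\left(l,a \right)} = 9$
$-17091 - z{\left(-41,\left(-10 - -48\right) + 74 \right)} = -17091 - 9 = -17100$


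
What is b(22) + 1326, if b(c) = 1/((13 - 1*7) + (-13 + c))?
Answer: 19891/15 ≈ 1326.1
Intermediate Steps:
b(c) = 1/(-7 + c) (b(c) = 1/((13 - 7) + (-13 + c)) = 1/(6 + (-13 + c)) = 1/(-7 + c))
b(22) + 1326 = 1/(-7 + 22) + 1326 = 1/15 + 1326 = 19891/15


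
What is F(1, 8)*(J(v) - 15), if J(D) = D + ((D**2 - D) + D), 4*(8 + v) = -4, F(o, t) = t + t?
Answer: 912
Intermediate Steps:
F(o, t) = 2*t
v = -9 (v = -8 + (1/4)*(-4) = -8 - 1 = -9)
J(D) = D + D**2
F(1, 8)*(J(v) - 15) = (2*8)*(-9*(1 - 9) - 15) = 16*(-9*(-8) - 15) = 16*(72 - 15) = 16*57 = 912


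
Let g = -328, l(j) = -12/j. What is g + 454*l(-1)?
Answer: 5120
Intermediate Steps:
g + 454*l(-1) = -328 + 454*(-12/(-1)) = -328 + 454*(-12*(-1)) = -328 + 454*12 = -328 + 5448 = 5120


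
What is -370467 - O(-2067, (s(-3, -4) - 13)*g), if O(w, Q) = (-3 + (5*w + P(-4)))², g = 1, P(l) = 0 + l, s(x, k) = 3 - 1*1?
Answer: -107327431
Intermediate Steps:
s(x, k) = 2 (s(x, k) = 3 - 1 = 2)
P(l) = l
O(w, Q) = (-7 + 5*w)² (O(w, Q) = (-3 + (5*w - 4))² = (-3 + (-4 + 5*w))² = (-7 + 5*w)²)
-370467 - O(-2067, (s(-3, -4) - 13)*g) = -370467 - (-7 + 5*(-2067))² = -370467 - (-7 - 10335)² = -370467 - 1*(-10342)² = -370467 - 1*106956964 = -370467 - 106956964 = -107327431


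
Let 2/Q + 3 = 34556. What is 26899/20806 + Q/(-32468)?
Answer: 3772136889898/2917695090503 ≈ 1.2928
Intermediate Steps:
Q = 2/34553 (Q = 2/(-3 + 34556) = 2/34553 ≈ 5.7882e-5)
26899/20806 + Q/(-32468) = 26899/20806 + (2/34553)/(-32468) = 26899*(1/20806) + (2/34553)*(-1/32468) = 26899/20806 - 1/560933402 = 3772136889898/2917695090503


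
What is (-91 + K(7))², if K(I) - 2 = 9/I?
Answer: 376996/49 ≈ 7693.8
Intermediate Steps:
K(I) = 2 + 9/I
(-91 + K(7))² = (-91 + (2 + 9/7))² = (-91 + 23/7)² = (-614/7)² = 376996/49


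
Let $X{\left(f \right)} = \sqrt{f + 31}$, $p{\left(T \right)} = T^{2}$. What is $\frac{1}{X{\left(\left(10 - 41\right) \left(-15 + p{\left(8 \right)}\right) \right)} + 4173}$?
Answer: $\frac{1391}{5805139} - \frac{4 i \sqrt{93}}{17415417} \approx 0.00023962 - 2.215 \cdot 10^{-6} i$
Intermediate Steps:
$X{\left(f \right)} = \sqrt{31 + f}$
$\frac{1}{X{\left(\left(10 - 41\right) \left(-15 + p{\left(8 \right)}\right) \right)} + 4173} = \frac{1}{\sqrt{31 + \left(10 - 41\right) \left(-15 + 8^{2}\right)} + 4173} = \frac{1}{\sqrt{31 - 31 \left(-15 + 64\right)} + 4173} = \frac{1}{\sqrt{31 - 1519} + 4173} = \frac{1}{\sqrt{-1488} + 4173} = \frac{1}{4 i \sqrt{93} + 4173} = \frac{1}{4173 + 4 i \sqrt{93}}$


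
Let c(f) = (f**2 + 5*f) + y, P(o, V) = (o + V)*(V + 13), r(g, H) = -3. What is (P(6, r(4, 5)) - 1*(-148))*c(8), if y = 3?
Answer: 19046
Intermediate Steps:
P(o, V) = (13 + V)*(V + o) (P(o, V) = (V + o)*(13 + V) = (13 + V)*(V + o))
c(f) = 3 + f**2 + 5*f (c(f) = (f**2 + 5*f) + 3 = 3 + f**2 + 5*f)
(P(6, r(4, 5)) - 1*(-148))*c(8) = (((-3)**2 + 13*(-3) + 13*6 - 3*6) - 1*(-148))*(3 + 8**2 + 5*8) = ((9 - 39 + 78 - 18) + 148)*(3 + 64 + 40) = (30 + 148)*107 = 178*107 = 19046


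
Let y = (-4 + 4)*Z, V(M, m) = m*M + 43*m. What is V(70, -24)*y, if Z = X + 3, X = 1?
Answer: 0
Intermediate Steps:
V(M, m) = 43*m + M*m (V(M, m) = M*m + 43*m = 43*m + M*m)
Z = 4 (Z = 1 + 3 = 4)
y = 0 (y = (-4 + 4)*4 = 0*4 = 0)
V(70, -24)*y = -24*(43 + 70)*0 = -24*113*0 = -2712*0 = 0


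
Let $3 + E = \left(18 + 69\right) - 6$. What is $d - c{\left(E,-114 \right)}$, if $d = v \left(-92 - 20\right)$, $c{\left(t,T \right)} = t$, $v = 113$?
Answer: $-12734$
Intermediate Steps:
$E = 78$ ($E = -3 + \left(\left(18 + 69\right) - 6\right) = -3 + \left(87 - 6\right) = -3 + 81 = 78$)
$d = -12656$ ($d = 113 \left(-92 - 20\right) = 113 \left(-112\right) = -12656$)
$d - c{\left(E,-114 \right)} = -12656 - 78 = -12734$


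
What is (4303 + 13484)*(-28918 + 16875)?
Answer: -214208841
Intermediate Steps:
(4303 + 13484)*(-28918 + 16875) = 17787*(-12043) = -214208841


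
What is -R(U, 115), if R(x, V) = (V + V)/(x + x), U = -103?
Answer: 115/103 ≈ 1.1165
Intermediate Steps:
R(x, V) = V/x (R(x, V) = (2*V)/((2*x)) = (2*V)*(1/(2*x)) = V/x)
-R(U, 115) = -115/(-103) = -115*(-1)/103 = -1*(-115/103) = 115/103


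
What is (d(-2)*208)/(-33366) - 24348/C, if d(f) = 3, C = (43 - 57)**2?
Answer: -33854903/272489 ≈ -124.24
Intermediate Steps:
C = 196 (C = (-14)**2 = 196)
(d(-2)*208)/(-33366) - 24348/C = (3*208)/(-33366) - 24348/196 = 624*(-1/33366) - 24348*1/196 = -104/5561 - 6087/49 = -33854903/272489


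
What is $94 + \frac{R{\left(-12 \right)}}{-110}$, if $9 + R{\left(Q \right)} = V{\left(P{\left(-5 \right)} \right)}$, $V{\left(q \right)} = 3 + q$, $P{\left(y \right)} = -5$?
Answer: $\frac{941}{10} \approx 94.1$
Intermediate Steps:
$R{\left(Q \right)} = -11$ ($R{\left(Q \right)} = -9 + \left(3 - 5\right) = -9 - 2 = -11$)
$94 + \frac{R{\left(-12 \right)}}{-110} = 94 - \frac{11}{-110} = 94 - - \frac{1}{10} = 94 + \frac{1}{10} = \frac{941}{10}$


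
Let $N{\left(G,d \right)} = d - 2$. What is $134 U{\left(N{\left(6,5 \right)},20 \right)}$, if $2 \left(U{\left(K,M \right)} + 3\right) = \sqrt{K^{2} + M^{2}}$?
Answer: $-402 + 67 \sqrt{409} \approx 952.99$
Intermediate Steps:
$N{\left(G,d \right)} = -2 + d$
$U{\left(K,M \right)} = -3 + \frac{\sqrt{K^{2} + M^{2}}}{2}$
$134 U{\left(N{\left(6,5 \right)},20 \right)} = 134 \left(-3 + \frac{\sqrt{\left(-2 + 5\right)^{2} + 20^{2}}}{2}\right) = 134 \left(-3 + \frac{\sqrt{3^{2} + 400}}{2}\right) = 134 \left(-3 + \frac{\sqrt{9 + 400}}{2}\right) = 134 \left(-3 + \frac{\sqrt{409}}{2}\right) = -402 + 67 \sqrt{409}$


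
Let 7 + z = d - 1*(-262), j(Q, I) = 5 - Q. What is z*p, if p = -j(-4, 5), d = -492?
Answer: 2133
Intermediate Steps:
z = -237 (z = -7 + (-492 - 1*(-262)) = -7 + (-492 + 262) = -7 - 230 = -237)
p = -9 (p = -(5 - 1*(-4)) = -(5 + 4) = -1*9 = -9)
z*p = -237*(-9) = 2133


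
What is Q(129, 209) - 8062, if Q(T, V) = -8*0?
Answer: -8062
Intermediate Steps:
Q(T, V) = 0
Q(129, 209) - 8062 = 0 - 8062 = -8062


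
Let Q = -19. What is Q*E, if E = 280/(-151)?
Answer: 5320/151 ≈ 35.232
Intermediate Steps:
E = -280/151 (E = 280*(-1/151) = -280/151 ≈ -1.8543)
Q*E = -19*(-280/151) = 5320/151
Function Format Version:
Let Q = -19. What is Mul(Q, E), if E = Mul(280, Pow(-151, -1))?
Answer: Rational(5320, 151) ≈ 35.232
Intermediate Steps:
E = Rational(-280, 151) (E = Mul(280, Rational(-1, 151)) = Rational(-280, 151) ≈ -1.8543)
Mul(Q, E) = Mul(-19, Rational(-280, 151)) = Rational(5320, 151)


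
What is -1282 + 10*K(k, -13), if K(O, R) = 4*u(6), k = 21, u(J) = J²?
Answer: 158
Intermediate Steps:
K(O, R) = 144 (K(O, R) = 4*6² = 4*36 = 144)
-1282 + 10*K(k, -13) = -1282 + 10*144 = -1282 + 1440 = 158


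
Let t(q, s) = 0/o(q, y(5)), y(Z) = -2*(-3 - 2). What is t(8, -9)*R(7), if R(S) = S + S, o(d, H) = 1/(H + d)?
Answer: 0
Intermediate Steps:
y(Z) = 10 (y(Z) = -2*(-5) = 10)
R(S) = 2*S
t(q, s) = 0 (t(q, s) = 0/(1/(10 + q)) = 0*(10 + q) = 0)
t(8, -9)*R(7) = 0*(2*7) = 0*14 = 0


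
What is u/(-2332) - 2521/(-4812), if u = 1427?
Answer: -123469/1402698 ≈ -0.088022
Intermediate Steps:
u/(-2332) - 2521/(-4812) = 1427/(-2332) - 2521/(-4812) = 1427*(-1/2332) - 2521*(-1/4812) = -1427/2332 + 2521/4812 = -123469/1402698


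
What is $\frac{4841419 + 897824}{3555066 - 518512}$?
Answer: $\frac{5739243}{3036554} \approx 1.8901$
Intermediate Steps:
$\frac{4841419 + 897824}{3555066 - 518512} = \frac{5739243}{3555066 - 518512} = \frac{5739243}{3036554}$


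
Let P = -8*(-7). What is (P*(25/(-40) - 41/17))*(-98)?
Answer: 283318/17 ≈ 16666.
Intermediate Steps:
P = 56 (P = -1*(-56) = 56)
(P*(25/(-40) - 41/17))*(-98) = (56*(25/(-40) - 41/17))*(-98) = (56*(25*(-1/40) - 41*1/17))*(-98) = (56*(-5/8 - 41/17))*(-98) = (56*(-413/136))*(-98) = -2891/17*(-98) = 283318/17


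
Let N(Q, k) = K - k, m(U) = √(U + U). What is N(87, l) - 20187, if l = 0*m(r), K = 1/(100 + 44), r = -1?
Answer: -2906927/144 ≈ -20187.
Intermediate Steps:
K = 1/144 ≈ 0.0069444
m(U) = √2*√U (m(U) = √(2*U) = √2*√U)
l = 0 (l = 0*(√2*√(-1)) = 0*(√2*I) = 0*(I*√2) = 0)
N(Q, k) = 1/144 - k
N(87, l) - 20187 = (1/144 - 1*0) - 20187 = (1/144 + 0) - 20187 = 1/144 - 20187 = -2906927/144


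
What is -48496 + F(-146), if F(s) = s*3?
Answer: -48934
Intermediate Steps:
F(s) = 3*s
-48496 + F(-146) = -48496 + 3*(-146) = -48496 - 438 = -48934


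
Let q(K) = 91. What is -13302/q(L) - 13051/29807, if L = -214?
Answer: -397680355/2712437 ≈ -146.61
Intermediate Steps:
-13302/q(L) - 13051/29807 = -13302/91 - 13051/29807 = -397680355/2712437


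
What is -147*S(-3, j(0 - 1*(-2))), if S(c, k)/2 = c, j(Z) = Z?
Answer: 882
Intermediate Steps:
S(c, k) = 2*c
-147*S(-3, j(0 - 1*(-2))) = -294*(-3) = -147*(-6) = 882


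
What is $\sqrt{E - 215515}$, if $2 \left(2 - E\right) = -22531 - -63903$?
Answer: $i \sqrt{236199} \approx 486.0 i$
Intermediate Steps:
$E = -20684$ ($E = 2 - \frac{-22531 - -63903}{2} = 2 - \frac{-22531 + 63903}{2} = 2 - 20686 = -20684$)
$\sqrt{E - 215515} = \sqrt{-20684 - 215515} = \sqrt{-236199} = i \sqrt{236199}$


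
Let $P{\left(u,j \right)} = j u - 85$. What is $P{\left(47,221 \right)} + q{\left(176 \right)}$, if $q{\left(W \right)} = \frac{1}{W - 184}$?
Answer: $\frac{82415}{8} \approx 10302.0$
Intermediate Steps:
$P{\left(u,j \right)} = -85 + j u$
$q{\left(W \right)} = \frac{1}{-184 + W}$
$P{\left(47,221 \right)} + q{\left(176 \right)} = \left(-85 + 221 \cdot 47\right) + \frac{1}{-184 + 176} = \left(-85 + 10387\right) + \frac{1}{-8} = 10302 - \frac{1}{8} = \frac{82415}{8}$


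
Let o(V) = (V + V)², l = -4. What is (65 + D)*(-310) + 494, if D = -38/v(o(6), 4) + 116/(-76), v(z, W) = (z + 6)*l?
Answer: -10945411/570 ≈ -19202.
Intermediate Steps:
o(V) = 4*V² (o(V) = (2*V)² = 4*V²)
v(z, W) = -24 - 4*z (v(z, W) = (z + 6)*(-4) = (6 + z)*(-4) = -24 - 4*z)
D = -8339/5700 (D = -38/(-24 - 16*6²) + 116/(-76) = -38/(-24 - 16*36) + 116*(-1/76) = -38/(-24 - 4*144) - 29/19 = -38/(-24 - 576) - 29/19 = -38/(-600) - 29/19 = -38*(-1/600) - 29/19 = 19/300 - 29/19 = -8339/5700 ≈ -1.4630)
(65 + D)*(-310) + 494 = (65 - 8339/5700)*(-310) + 494 = (362161/5700)*(-310) + 494 = -11226991/570 + 494 = -10945411/570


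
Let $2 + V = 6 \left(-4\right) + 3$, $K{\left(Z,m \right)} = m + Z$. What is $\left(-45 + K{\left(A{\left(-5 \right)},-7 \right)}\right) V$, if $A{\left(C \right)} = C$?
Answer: $1311$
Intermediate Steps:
$K{\left(Z,m \right)} = Z + m$
$V = -23$ ($V = -2 + \left(6 \left(-4\right) + 3\right) = -2 + \left(-24 + 3\right) = -2 - 21 = -23$)
$\left(-45 + K{\left(A{\left(-5 \right)},-7 \right)}\right) V = \left(-45 - 12\right) \left(-23\right) = \left(-57\right) \left(-23\right) = 1311$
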